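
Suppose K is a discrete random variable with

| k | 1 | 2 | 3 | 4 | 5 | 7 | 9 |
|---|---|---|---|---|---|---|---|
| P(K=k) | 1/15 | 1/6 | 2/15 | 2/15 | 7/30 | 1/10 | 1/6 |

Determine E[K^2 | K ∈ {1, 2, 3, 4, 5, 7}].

P(K ∈ {1, 2, 3, 4, 5, 7}) = 1/15 + 1/6 + 2/15 + 2/15 + 7/30 + 1/10 = 5/6.
E[K^2 | K ∈ {1, 2, 3, 4, 5, 7}] = [1·1/15 + 4·1/6 + 9·2/15 + 16·2/15 + 25·7/30 + 49·1/10] / (5/6)
 = 74/5 / (5/6)
 = 444/25

17.76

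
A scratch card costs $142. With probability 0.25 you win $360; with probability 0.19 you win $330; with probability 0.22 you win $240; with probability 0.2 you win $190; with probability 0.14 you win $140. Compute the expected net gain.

E[payout] = 360·0.25 + 330·0.19 + 240·0.22 + 190·0.2 + 140·0.14
 = 90 + 62.7 + 52.8 + 38 + 19.6
 = 263.1
Net = 263.1 - 142 = 121.1

121.1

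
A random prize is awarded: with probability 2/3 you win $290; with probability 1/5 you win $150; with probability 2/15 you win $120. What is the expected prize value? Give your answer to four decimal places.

E[payout] = 290·2/3 + 150·1/5 + 120·2/15
 = 580/3 + 30 + 16
 = 718/3

239.3333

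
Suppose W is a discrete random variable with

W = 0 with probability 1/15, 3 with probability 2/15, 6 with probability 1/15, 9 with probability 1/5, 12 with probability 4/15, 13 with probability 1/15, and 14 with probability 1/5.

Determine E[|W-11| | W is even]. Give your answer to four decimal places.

P(W is even) = 1/15 + 1/15 + 4/15 + 1/5 = 3/5.
E[|W-11| | W is even] = [11·1/15 + 5·1/15 + 1·4/15 + 3·1/5] / (3/5)
 = 29/15 / (3/5)
 = 29/9

3.2222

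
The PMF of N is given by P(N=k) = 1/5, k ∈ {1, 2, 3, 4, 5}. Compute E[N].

3

E[N] = Σ n·P(N=n)
 = 1·1/5 + 2·1/5 + 3·1/5 + 4·1/5 + 5·1/5
 = 1/5 + 2/5 + 3/5 + 4/5 + 1
 = 3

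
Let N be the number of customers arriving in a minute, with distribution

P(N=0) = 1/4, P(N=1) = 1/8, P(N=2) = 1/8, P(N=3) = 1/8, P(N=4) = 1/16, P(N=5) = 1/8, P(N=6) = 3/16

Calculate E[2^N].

19

E[2^N] = Σ 2^n·P(N=n)
 = 1·1/4 + 2·1/8 + 4·1/8 + 8·1/8 + 16·1/16 + 32·1/8 + 64·3/16
 = 1/4 + 1/4 + 1/2 + 1 + 1 + 4 + 12
 = 19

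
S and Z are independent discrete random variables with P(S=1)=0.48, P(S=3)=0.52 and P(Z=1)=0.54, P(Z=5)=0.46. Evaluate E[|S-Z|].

1.9232

E[|S-Z|] = Σ_s Σ_z |s-z| · P(S=s)P(Z=z)
 = 0·0.2592 + 4·0.2208 + 2·0.2808 + 2·0.2392
 = 0 + 0.8832 + 0.5616 + 0.4784
 = 1.9232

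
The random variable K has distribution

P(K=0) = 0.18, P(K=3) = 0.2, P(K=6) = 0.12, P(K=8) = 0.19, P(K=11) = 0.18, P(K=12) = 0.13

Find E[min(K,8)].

5.32

E[min(K,8)] = Σ min(k,8)·P(K=k)
 = 0·0.18 + 3·0.2 + 6·0.12 + 8·0.19 + 8·0.18 + 8·0.13
 = 0 + 0.6 + 0.72 + 1.52 + 1.44 + 1.04
 = 5.32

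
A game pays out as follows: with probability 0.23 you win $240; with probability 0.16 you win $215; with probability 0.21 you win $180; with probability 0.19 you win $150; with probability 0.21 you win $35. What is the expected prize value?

163.25

E[payout] = 240·0.23 + 215·0.16 + 180·0.21 + 150·0.19 + 35·0.21
 = 55.2 + 34.4 + 37.8 + 28.5 + 7.35
 = 163.25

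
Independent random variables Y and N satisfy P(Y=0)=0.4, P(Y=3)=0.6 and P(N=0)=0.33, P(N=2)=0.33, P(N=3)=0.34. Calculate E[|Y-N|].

1.464

E[|Y-N|] = Σ_y Σ_n |y-n| · P(Y=y)P(N=n)
 = 0·0.132 + 2·0.132 + 3·0.136 + 3·0.198 + 1·0.198 + 0·0.204
 = 0 + 0.264 + 0.408 + 0.594 + 0.198 + 0
 = 1.464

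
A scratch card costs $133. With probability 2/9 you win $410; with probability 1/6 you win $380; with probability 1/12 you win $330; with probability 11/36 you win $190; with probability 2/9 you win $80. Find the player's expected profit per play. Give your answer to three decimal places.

E[payout] = 410·2/9 + 380·1/6 + 330·1/12 + 190·11/36 + 80·2/9
 = 820/9 + 190/3 + 55/2 + 1045/18 + 160/9
 = 2320/9
Net = 2320/9 - 133 = 1123/9

124.778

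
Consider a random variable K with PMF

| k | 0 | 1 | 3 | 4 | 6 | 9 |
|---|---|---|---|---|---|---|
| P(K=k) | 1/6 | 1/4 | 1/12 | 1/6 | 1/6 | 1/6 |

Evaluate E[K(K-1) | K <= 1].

P(K <= 1) = 1/6 + 1/4 = 5/12.
E[K(K-1) | K <= 1] = [0·1/6 + 0·1/4] / (5/12)
 = 0 / (5/12)
 = 0

0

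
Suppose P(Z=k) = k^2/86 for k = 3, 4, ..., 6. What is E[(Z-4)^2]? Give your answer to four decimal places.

2.0698

E[(Z-4)^2] = Σ (z-4)^2·P(Z=z)
 = 1·9/86 + 0·8/43 + 1·25/86 + 4·18/43
 = 9/86 + 0 + 25/86 + 72/43
 = 89/43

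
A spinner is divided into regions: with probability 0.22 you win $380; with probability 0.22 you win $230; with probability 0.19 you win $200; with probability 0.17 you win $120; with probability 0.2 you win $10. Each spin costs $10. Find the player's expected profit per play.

184.6

E[payout] = 380·0.22 + 230·0.22 + 200·0.19 + 120·0.17 + 10·0.2
 = 83.6 + 50.6 + 38 + 20.4 + 2
 = 194.6
Net = 194.6 - 10 = 184.6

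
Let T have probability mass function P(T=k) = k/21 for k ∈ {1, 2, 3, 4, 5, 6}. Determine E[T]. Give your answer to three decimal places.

E[T] = Σ t·P(T=t)
 = 1·1/21 + 2·2/21 + 3·1/7 + 4·4/21 + 5·5/21 + 6·2/7
 = 1/21 + 4/21 + 3/7 + 16/21 + 25/21 + 12/7
 = 13/3

4.333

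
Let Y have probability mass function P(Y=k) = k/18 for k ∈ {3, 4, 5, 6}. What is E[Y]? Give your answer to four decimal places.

4.7778

E[Y] = Σ y·P(Y=y)
 = 3·1/6 + 4·2/9 + 5·5/18 + 6·1/3
 = 1/2 + 8/9 + 25/18 + 2
 = 43/9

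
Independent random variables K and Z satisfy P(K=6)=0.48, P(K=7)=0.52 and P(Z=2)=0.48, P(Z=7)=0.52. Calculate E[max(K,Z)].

E[max(K,Z)] = Σ_k Σ_z max(k,z) · P(K=k)P(Z=z)
 = 6·0.2304 + 7·0.2496 + 7·0.2496 + 7·0.2704
 = 1.3824 + 1.7472 + 1.7472 + 1.8928
 = 6.7696

6.7696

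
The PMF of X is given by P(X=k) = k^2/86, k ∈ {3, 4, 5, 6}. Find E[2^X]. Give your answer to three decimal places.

E[2^X] = Σ 2^x·P(X=x)
 = 8·9/86 + 16·8/43 + 32·25/86 + 64·18/43
 = 36/43 + 128/43 + 400/43 + 1152/43
 = 1716/43

39.907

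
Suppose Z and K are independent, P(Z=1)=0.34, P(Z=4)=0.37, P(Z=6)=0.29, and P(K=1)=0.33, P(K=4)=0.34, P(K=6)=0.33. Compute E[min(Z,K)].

2.518

E[min(Z,K)] = Σ_z Σ_k min(z,k) · P(Z=z)P(K=k)
 = 1·0.1122 + 1·0.1156 + 1·0.1122 + 1·0.1221 + 4·0.1258 + 4·0.1221 + 1·0.0957 + 4·0.0986 + 6·0.0957
 = 0.1122 + 0.1156 + 0.1122 + 0.1221 + 0.5032 + 0.4884 + 0.0957 + 0.3944 + 0.5742
 = 2.518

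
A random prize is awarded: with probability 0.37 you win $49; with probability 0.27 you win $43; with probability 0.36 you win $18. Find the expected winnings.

36.22

E[payout] = 49·0.37 + 43·0.27 + 18·0.36
 = 18.13 + 11.61 + 6.48
 = 36.22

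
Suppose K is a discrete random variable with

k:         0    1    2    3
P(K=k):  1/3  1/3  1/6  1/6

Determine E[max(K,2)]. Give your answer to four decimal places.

E[max(K,2)] = Σ max(k,2)·P(K=k)
 = 2·1/3 + 2·1/3 + 2·1/6 + 3·1/6
 = 2/3 + 2/3 + 1/3 + 1/2
 = 13/6

2.1667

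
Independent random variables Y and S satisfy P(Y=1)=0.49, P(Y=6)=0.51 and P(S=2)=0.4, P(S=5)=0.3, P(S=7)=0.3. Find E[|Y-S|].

E[|Y-S|] = Σ_y Σ_s |y-s| · P(Y=y)P(S=s)
 = 1·0.196 + 4·0.147 + 6·0.147 + 4·0.204 + 1·0.153 + 1·0.153
 = 0.196 + 0.588 + 0.882 + 0.816 + 0.153 + 0.153
 = 2.788

2.788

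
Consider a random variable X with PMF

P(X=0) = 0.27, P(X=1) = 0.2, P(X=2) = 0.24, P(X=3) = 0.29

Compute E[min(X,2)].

E[min(X,2)] = Σ min(x,2)·P(X=x)
 = 0·0.27 + 1·0.2 + 2·0.24 + 2·0.29
 = 0 + 0.2 + 0.48 + 0.58
 = 1.26

1.26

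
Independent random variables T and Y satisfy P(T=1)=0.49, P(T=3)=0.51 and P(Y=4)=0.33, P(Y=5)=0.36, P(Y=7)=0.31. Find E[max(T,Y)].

5.29

E[max(T,Y)] = Σ_t Σ_y max(t,y) · P(T=t)P(Y=y)
 = 4·0.1617 + 5·0.1764 + 7·0.1519 + 4·0.1683 + 5·0.1836 + 7·0.1581
 = 0.6468 + 0.882 + 1.0633 + 0.6732 + 0.918 + 1.1067
 = 5.29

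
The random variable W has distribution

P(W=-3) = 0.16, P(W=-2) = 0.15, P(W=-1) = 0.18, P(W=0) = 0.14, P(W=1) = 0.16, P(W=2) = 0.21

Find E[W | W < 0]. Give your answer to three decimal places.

P(W < 0) = 0.16 + 0.15 + 0.18 = 0.49.
E[W | W < 0] = [(-3)·0.16 + (-2)·0.15 + (-1)·0.18] / 0.49
 = -0.96 / 0.49
 = -96/49

-1.959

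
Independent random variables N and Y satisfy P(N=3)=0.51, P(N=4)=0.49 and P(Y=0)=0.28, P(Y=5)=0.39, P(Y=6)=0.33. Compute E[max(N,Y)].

4.9072

E[max(N,Y)] = Σ_n Σ_y max(n,y) · P(N=n)P(Y=y)
 = 3·0.1428 + 5·0.1989 + 6·0.1683 + 4·0.1372 + 5·0.1911 + 6·0.1617
 = 0.4284 + 0.9945 + 1.0098 + 0.5488 + 0.9555 + 0.9702
 = 4.9072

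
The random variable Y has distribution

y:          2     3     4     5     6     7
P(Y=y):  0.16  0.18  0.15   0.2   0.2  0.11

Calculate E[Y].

E[Y] = Σ y·P(Y=y)
 = 2·0.16 + 3·0.18 + 4·0.15 + 5·0.2 + 6·0.2 + 7·0.11
 = 0.32 + 0.54 + 0.6 + 1 + 1.2 + 0.77
 = 4.43

4.43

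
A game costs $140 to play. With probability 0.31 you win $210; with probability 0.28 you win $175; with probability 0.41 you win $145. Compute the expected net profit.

E[payout] = 210·0.31 + 175·0.28 + 145·0.41
 = 65.1 + 49 + 59.45
 = 173.55
Net = 173.55 - 140 = 33.55

33.55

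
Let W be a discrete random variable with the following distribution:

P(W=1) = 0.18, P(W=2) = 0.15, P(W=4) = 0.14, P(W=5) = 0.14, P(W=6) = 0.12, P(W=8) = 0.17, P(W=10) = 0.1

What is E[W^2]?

31.72

E[W^2] = Σ w^2·P(W=w)
 = 1·0.18 + 4·0.15 + 16·0.14 + 25·0.14 + 36·0.12 + 64·0.17 + 100·0.1
 = 0.18 + 0.6 + 2.24 + 3.5 + 4.32 + 10.88 + 10
 = 31.72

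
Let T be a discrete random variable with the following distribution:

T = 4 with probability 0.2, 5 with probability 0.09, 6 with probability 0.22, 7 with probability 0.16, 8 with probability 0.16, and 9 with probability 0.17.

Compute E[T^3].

E[T^3] = Σ t^3·P(T=t)
 = 64·0.2 + 125·0.09 + 216·0.22 + 343·0.16 + 512·0.16 + 729·0.17
 = 12.8 + 11.25 + 47.52 + 54.88 + 81.92 + 123.93
 = 332.3

332.3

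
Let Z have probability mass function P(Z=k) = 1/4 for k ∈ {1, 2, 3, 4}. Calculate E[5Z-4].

E[5Z-4] = Σ (5z-4)·P(Z=z)
 = 1·1/4 + 6·1/4 + 11·1/4 + 16·1/4
 = 1/4 + 3/2 + 11/4 + 4
 = 17/2

8.5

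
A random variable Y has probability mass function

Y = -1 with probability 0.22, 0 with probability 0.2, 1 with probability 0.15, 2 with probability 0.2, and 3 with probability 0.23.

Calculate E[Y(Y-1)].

E[Y(Y-1)] = Σ y(y-1)·P(Y=y)
 = 2·0.22 + 0·0.2 + 0·0.15 + 2·0.2 + 6·0.23
 = 0.44 + 0 + 0 + 0.4 + 1.38
 = 2.22

2.22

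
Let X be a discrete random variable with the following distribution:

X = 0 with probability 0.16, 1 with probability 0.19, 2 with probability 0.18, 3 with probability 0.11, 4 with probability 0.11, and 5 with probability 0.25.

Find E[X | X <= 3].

1.375

P(X <= 3) = 0.16 + 0.19 + 0.18 + 0.11 = 0.64.
E[X | X <= 3] = [0·0.16 + 1·0.19 + 2·0.18 + 3·0.11] / 0.64
 = 0.88 / 0.64
 = 11/8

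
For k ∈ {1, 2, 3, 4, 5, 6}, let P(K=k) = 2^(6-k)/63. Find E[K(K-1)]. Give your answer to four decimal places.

3.1429

E[K(K-1)] = Σ k(k-1)·P(K=k)
 = 0·32/63 + 2·16/63 + 6·8/63 + 12·4/63 + 20·2/63 + 30·1/63
 = 0 + 32/63 + 16/21 + 16/21 + 40/63 + 10/21
 = 22/7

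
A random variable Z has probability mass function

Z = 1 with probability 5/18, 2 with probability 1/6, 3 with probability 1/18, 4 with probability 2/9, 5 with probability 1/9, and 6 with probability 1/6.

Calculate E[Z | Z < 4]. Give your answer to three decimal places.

P(Z < 4) = 5/18 + 1/6 + 1/18 = 1/2.
E[Z | Z < 4] = [1·5/18 + 2·1/6 + 3·1/18] / (1/2)
 = 7/9 / (1/2)
 = 14/9

1.556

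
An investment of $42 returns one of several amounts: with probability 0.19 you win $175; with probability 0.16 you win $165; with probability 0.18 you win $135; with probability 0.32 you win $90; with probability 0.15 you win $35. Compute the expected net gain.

E[payout] = 175·0.19 + 165·0.16 + 135·0.18 + 90·0.32 + 35·0.15
 = 33.25 + 26.4 + 24.3 + 28.8 + 5.25
 = 118
Net = 118 - 42 = 76

76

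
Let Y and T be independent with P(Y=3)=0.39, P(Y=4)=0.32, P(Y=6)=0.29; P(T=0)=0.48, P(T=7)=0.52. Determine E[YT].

15.2516

E[YT] = Σ_y Σ_t yt · P(Y=y)P(T=t)
 = 0·0.1872 + 21·0.2028 + 0·0.1536 + 28·0.1664 + 0·0.1392 + 42·0.1508
 = 0 + 4.2588 + 0 + 4.6592 + 0 + 6.3336
 = 15.2516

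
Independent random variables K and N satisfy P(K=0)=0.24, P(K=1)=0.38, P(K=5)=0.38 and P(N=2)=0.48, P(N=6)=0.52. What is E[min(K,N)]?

E[min(K,N)] = Σ_k Σ_n min(k,n) · P(K=k)P(N=n)
 = 0·0.1152 + 0·0.1248 + 1·0.1824 + 1·0.1976 + 2·0.1824 + 5·0.1976
 = 0 + 0 + 0.1824 + 0.1976 + 0.3648 + 0.988
 = 1.7328

1.7328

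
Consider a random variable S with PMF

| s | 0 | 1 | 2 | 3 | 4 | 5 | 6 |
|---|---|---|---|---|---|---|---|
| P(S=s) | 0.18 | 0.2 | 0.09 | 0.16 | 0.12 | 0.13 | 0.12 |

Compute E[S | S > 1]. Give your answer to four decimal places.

4.0484

P(S > 1) = 0.09 + 0.16 + 0.12 + 0.13 + 0.12 = 0.62.
E[S | S > 1] = [2·0.09 + 3·0.16 + 4·0.12 + 5·0.13 + 6·0.12] / 0.62
 = 2.51 / 0.62
 = 251/62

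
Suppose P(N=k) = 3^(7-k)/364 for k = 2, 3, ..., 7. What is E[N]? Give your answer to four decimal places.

2.4918

E[N] = Σ n·P(N=n)
 = 2·243/364 + 3·81/364 + 4·27/364 + 5·9/364 + 6·3/364 + 7·1/364
 = 243/182 + 243/364 + 27/91 + 45/364 + 9/182 + 1/52
 = 907/364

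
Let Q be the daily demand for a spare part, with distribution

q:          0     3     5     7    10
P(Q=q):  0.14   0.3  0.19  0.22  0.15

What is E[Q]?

E[Q] = Σ q·P(Q=q)
 = 0·0.14 + 3·0.3 + 5·0.19 + 7·0.22 + 10·0.15
 = 0 + 0.9 + 0.95 + 1.54 + 1.5
 = 4.89

4.89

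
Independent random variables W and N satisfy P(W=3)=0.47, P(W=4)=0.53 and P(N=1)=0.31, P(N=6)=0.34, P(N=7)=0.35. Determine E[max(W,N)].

5.5843

E[max(W,N)] = Σ_w Σ_n max(w,n) · P(W=w)P(N=n)
 = 3·0.1457 + 6·0.1598 + 7·0.1645 + 4·0.1643 + 6·0.1802 + 7·0.1855
 = 0.4371 + 0.9588 + 1.1515 + 0.6572 + 1.0812 + 1.2985
 = 5.5843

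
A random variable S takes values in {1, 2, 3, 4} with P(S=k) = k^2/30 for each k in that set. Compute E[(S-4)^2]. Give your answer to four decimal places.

E[(S-4)^2] = Σ (s-4)^2·P(S=s)
 = 9·1/30 + 4·2/15 + 1·3/10 + 0·8/15
 = 3/10 + 8/15 + 3/10 + 0
 = 17/15

1.1333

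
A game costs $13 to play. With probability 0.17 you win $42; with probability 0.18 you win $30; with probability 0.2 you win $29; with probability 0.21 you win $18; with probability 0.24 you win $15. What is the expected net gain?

E[payout] = 42·0.17 + 30·0.18 + 29·0.2 + 18·0.21 + 15·0.24
 = 7.14 + 5.4 + 5.8 + 3.78 + 3.6
 = 25.72
Net = 25.72 - 13 = 12.72

12.72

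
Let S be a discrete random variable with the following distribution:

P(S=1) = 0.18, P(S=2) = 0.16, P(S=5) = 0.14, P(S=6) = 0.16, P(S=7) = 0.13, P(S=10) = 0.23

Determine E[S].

E[S] = Σ s·P(S=s)
 = 1·0.18 + 2·0.16 + 5·0.14 + 6·0.16 + 7·0.13 + 10·0.23
 = 0.18 + 0.32 + 0.7 + 0.96 + 0.91 + 2.3
 = 5.37

5.37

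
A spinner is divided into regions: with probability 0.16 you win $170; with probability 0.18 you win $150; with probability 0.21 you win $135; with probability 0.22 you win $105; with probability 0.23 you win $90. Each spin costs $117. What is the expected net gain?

E[payout] = 170·0.16 + 150·0.18 + 135·0.21 + 105·0.22 + 90·0.23
 = 27.2 + 27 + 28.35 + 23.1 + 20.7
 = 126.35
Net = 126.35 - 117 = 9.35

9.35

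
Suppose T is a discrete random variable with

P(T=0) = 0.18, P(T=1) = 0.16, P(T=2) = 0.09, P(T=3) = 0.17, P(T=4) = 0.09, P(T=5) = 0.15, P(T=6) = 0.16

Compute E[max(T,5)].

E[max(T,5)] = Σ max(t,5)·P(T=t)
 = 5·0.18 + 5·0.16 + 5·0.09 + 5·0.17 + 5·0.09 + 5·0.15 + 6·0.16
 = 0.9 + 0.8 + 0.45 + 0.85 + 0.45 + 0.75 + 0.96
 = 5.16

5.16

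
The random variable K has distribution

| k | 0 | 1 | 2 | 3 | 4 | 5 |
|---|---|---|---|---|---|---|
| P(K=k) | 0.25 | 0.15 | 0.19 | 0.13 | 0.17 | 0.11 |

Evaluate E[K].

2.15

E[K] = Σ k·P(K=k)
 = 0·0.25 + 1·0.15 + 2·0.19 + 3·0.13 + 4·0.17 + 5·0.11
 = 0 + 0.15 + 0.38 + 0.39 + 0.68 + 0.55
 = 2.15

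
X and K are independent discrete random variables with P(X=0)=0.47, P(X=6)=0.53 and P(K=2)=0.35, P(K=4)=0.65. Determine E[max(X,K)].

E[max(X,K)] = Σ_x Σ_k max(x,k) · P(X=x)P(K=k)
 = 2·0.1645 + 4·0.3055 + 6·0.1855 + 6·0.3445
 = 0.329 + 1.222 + 1.113 + 2.067
 = 4.731

4.731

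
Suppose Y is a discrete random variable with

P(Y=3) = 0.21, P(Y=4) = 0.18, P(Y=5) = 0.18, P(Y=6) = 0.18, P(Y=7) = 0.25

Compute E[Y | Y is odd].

P(Y is odd) = 0.21 + 0.18 + 0.25 = 0.64.
E[Y | Y is odd] = [3·0.21 + 5·0.18 + 7·0.25] / 0.64
 = 3.28 / 0.64
 = 41/8

5.125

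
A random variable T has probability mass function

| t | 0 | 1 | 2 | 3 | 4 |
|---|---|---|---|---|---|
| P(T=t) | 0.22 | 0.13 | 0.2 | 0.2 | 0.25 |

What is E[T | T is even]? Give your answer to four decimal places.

2.0896

P(T is even) = 0.22 + 0.2 + 0.25 = 0.67.
E[T | T is even] = [0·0.22 + 2·0.2 + 4·0.25] / 0.67
 = 1.4 / 0.67
 = 140/67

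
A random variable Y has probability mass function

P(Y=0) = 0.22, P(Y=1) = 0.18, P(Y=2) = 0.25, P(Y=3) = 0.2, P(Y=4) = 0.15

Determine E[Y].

E[Y] = Σ y·P(Y=y)
 = 0·0.22 + 1·0.18 + 2·0.25 + 3·0.2 + 4·0.15
 = 0 + 0.18 + 0.5 + 0.6 + 0.6
 = 1.88

1.88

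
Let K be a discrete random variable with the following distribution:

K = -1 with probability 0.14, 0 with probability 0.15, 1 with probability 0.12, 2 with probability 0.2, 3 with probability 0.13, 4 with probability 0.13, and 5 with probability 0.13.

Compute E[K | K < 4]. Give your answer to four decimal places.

1.0405

P(K < 4) = 0.14 + 0.15 + 0.12 + 0.2 + 0.13 = 0.74.
E[K | K < 4] = [(-1)·0.14 + 0·0.15 + 1·0.12 + 2·0.2 + 3·0.13] / 0.74
 = 0.77 / 0.74
 = 77/74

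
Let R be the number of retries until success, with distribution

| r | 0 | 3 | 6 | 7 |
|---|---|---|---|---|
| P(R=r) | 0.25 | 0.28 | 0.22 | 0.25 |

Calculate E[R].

E[R] = Σ r·P(R=r)
 = 0·0.25 + 3·0.28 + 6·0.22 + 7·0.25
 = 0 + 0.84 + 1.32 + 1.75
 = 3.91

3.91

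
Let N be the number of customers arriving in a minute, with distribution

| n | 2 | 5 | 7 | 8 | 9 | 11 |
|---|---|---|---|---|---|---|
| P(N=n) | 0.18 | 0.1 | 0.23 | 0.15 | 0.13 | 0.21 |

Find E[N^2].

E[N^2] = Σ n^2·P(N=n)
 = 4·0.18 + 25·0.1 + 49·0.23 + 64·0.15 + 81·0.13 + 121·0.21
 = 0.72 + 2.5 + 11.27 + 9.6 + 10.53 + 25.41
 = 60.03

60.03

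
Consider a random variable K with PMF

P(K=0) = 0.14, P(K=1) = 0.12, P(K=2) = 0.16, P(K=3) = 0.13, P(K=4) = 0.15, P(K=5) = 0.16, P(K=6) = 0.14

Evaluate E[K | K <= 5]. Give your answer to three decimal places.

P(K <= 5) = 0.14 + 0.12 + 0.16 + 0.13 + 0.15 + 0.16 = 0.86.
E[K | K <= 5] = [0·0.14 + 1·0.12 + 2·0.16 + 3·0.13 + 4·0.15 + 5·0.16] / 0.86
 = 2.23 / 0.86
 = 223/86

2.593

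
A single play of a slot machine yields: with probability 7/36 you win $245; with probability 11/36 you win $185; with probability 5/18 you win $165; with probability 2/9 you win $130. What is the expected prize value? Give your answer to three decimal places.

178.889

E[payout] = 245·7/36 + 185·11/36 + 165·5/18 + 130·2/9
 = 1715/36 + 2035/36 + 275/6 + 260/9
 = 1610/9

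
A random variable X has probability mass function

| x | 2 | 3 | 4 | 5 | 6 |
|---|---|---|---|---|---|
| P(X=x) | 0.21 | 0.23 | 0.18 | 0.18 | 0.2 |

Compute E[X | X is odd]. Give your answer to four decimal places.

3.8780

P(X is odd) = 0.23 + 0.18 = 0.41.
E[X | X is odd] = [3·0.23 + 5·0.18] / 0.41
 = 1.59 / 0.41
 = 159/41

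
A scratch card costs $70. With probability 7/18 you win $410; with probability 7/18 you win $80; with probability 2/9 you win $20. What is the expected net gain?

125

E[payout] = 410·7/18 + 80·7/18 + 20·2/9
 = 1435/9 + 280/9 + 40/9
 = 195
Net = 195 - 70 = 125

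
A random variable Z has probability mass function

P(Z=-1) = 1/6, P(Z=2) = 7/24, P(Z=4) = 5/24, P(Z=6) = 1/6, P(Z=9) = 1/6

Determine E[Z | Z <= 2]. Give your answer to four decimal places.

P(Z <= 2) = 1/6 + 7/24 = 11/24.
E[Z | Z <= 2] = [(-1)·1/6 + 2·7/24] / (11/24)
 = 5/12 / (11/24)
 = 10/11

0.9091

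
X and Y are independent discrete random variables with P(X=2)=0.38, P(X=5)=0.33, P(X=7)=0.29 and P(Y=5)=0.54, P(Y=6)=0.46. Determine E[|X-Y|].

E[|X-Y|] = Σ_x Σ_y |x-y| · P(X=x)P(Y=y)
 = 3·0.2052 + 4·0.1748 + 0·0.1782 + 1·0.1518 + 2·0.1566 + 1·0.1334
 = 0.6156 + 0.6992 + 0 + 0.1518 + 0.3132 + 0.1334
 = 1.9132

1.9132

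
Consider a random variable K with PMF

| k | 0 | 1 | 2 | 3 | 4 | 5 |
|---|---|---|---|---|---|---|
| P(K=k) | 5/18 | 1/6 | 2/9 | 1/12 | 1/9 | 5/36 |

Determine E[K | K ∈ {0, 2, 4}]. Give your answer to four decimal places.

1.4545

P(K ∈ {0, 2, 4}) = 5/18 + 2/9 + 1/9 = 11/18.
E[K | K ∈ {0, 2, 4}] = [0·5/18 + 2·2/9 + 4·1/9] / (11/18)
 = 8/9 / (11/18)
 = 16/11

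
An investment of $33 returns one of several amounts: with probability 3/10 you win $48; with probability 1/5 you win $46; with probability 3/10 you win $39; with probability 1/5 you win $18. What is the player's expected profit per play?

E[payout] = 48·3/10 + 46·1/5 + 39·3/10 + 18·1/5
 = 72/5 + 46/5 + 117/10 + 18/5
 = 389/10
Net = 389/10 - 33 = 59/10

5.9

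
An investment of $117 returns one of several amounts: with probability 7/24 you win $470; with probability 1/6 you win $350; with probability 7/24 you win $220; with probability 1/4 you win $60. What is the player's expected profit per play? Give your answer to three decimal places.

157.583

E[payout] = 470·7/24 + 350·1/6 + 220·7/24 + 60·1/4
 = 1645/12 + 175/3 + 385/6 + 15
 = 3295/12
Net = 3295/12 - 117 = 1891/12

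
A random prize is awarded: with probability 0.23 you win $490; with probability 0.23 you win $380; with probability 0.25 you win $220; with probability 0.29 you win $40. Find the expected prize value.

E[payout] = 490·0.23 + 380·0.23 + 220·0.25 + 40·0.29
 = 112.7 + 87.4 + 55 + 11.6
 = 266.7

266.7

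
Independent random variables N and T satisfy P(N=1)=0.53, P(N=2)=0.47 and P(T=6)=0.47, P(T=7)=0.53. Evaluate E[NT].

E[NT] = Σ_n Σ_t nt · P(N=n)P(T=t)
 = 6·0.2491 + 7·0.2809 + 12·0.2209 + 14·0.2491
 = 1.4946 + 1.9663 + 2.6508 + 3.4874
 = 9.5991

9.5991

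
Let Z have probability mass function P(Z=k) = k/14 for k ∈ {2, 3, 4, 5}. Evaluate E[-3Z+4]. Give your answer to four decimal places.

E[-3Z+4] = Σ (-3z+4)·P(Z=z)
 = (-2)·1/7 + (-5)·3/14 + (-8)·2/7 + (-11)·5/14
 = (-2/7) + (-15/14) + (-16/7) + (-55/14)
 = -53/7

-7.5714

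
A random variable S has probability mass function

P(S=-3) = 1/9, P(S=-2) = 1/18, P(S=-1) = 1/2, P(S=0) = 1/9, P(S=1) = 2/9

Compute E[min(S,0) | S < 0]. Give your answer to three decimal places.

-1.417

P(S < 0) = 1/9 + 1/18 + 1/2 = 2/3.
E[min(S,0) | S < 0] = [(-3)·1/9 + (-2)·1/18 + (-1)·1/2] / (2/3)
 = -17/18 / (2/3)
 = -17/12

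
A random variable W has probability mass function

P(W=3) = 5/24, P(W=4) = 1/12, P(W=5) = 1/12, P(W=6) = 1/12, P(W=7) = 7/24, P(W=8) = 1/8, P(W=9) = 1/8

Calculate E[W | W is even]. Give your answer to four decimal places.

6.2857

P(W is even) = 1/12 + 1/12 + 1/8 = 7/24.
E[W | W is even] = [4·1/12 + 6·1/12 + 8·1/8] / (7/24)
 = 11/6 / (7/24)
 = 44/7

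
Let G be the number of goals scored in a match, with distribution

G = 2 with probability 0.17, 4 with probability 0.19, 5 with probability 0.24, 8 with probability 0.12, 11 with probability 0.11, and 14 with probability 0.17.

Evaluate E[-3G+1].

-19.55

E[-3G+1] = Σ (-3g+1)·P(G=g)
 = (-5)·0.17 + (-11)·0.19 + (-14)·0.24 + (-23)·0.12 + (-32)·0.11 + (-41)·0.17
 = (-0.85) + (-2.09) + (-3.36) + (-2.76) + (-3.52) + (-6.97)
 = -19.55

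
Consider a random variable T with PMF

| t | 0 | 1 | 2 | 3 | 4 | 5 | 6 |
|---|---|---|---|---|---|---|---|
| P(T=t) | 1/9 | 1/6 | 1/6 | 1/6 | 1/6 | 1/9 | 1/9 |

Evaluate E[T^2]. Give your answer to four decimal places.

11.7778

E[T^2] = Σ t^2·P(T=t)
 = 0·1/9 + 1·1/6 + 4·1/6 + 9·1/6 + 16·1/6 + 25·1/9 + 36·1/9
 = 0 + 1/6 + 2/3 + 3/2 + 8/3 + 25/9 + 4
 = 106/9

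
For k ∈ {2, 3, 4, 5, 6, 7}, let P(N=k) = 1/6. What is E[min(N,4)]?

3.5

E[min(N,4)] = Σ min(n,4)·P(N=n)
 = 2·1/6 + 3·1/6 + 4·1/6 + 4·1/6 + 4·1/6 + 4·1/6
 = 1/3 + 1/2 + 2/3 + 2/3 + 2/3 + 2/3
 = 7/2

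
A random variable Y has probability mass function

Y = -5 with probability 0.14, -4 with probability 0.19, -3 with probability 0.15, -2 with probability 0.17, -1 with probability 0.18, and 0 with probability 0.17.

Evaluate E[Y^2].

8.75

E[Y^2] = Σ y^2·P(Y=y)
 = 25·0.14 + 16·0.19 + 9·0.15 + 4·0.17 + 1·0.18 + 0·0.17
 = 3.5 + 3.04 + 1.35 + 0.68 + 0.18 + 0
 = 8.75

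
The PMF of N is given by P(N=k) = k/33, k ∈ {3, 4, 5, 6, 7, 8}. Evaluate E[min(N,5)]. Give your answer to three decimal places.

4.697

E[min(N,5)] = Σ min(n,5)·P(N=n)
 = 3·1/11 + 4·4/33 + 5·5/33 + 5·2/11 + 5·7/33 + 5·8/33
 = 3/11 + 16/33 + 25/33 + 10/11 + 35/33 + 40/33
 = 155/33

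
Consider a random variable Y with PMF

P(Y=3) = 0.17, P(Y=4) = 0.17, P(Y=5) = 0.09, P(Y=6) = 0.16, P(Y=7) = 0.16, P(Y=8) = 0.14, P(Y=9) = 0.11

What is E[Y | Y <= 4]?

3.5

P(Y <= 4) = 0.17 + 0.17 = 0.34.
E[Y | Y <= 4] = [3·0.17 + 4·0.17] / 0.34
 = 1.19 / 0.34
 = 7/2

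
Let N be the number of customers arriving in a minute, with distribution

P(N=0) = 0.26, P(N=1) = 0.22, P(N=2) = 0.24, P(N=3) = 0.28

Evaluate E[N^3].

E[N^3] = Σ n^3·P(N=n)
 = 0·0.26 + 1·0.22 + 8·0.24 + 27·0.28
 = 0 + 0.22 + 1.92 + 7.56
 = 9.7

9.7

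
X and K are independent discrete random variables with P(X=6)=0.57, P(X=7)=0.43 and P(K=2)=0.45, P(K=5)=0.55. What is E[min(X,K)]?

E[min(X,K)] = Σ_x Σ_k min(x,k) · P(X=x)P(K=k)
 = 2·0.2565 + 5·0.3135 + 2·0.1935 + 5·0.2365
 = 0.513 + 1.5675 + 0.387 + 1.1825
 = 3.65

3.65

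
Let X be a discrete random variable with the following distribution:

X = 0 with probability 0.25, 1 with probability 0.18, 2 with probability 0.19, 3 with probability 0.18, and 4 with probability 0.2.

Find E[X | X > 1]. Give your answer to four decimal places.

P(X > 1) = 0.19 + 0.18 + 0.2 = 0.57.
E[X | X > 1] = [2·0.19 + 3·0.18 + 4·0.2] / 0.57
 = 1.72 / 0.57
 = 172/57

3.0175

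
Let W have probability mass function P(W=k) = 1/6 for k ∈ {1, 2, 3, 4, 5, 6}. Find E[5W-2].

15.5

E[5W-2] = Σ (5w-2)·P(W=w)
 = 3·1/6 + 8·1/6 + 13·1/6 + 18·1/6 + 23·1/6 + 28·1/6
 = 1/2 + 4/3 + 13/6 + 3 + 23/6 + 14/3
 = 31/2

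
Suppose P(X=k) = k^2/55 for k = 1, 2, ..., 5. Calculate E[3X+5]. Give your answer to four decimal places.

E[3X+5] = Σ (3x+5)·P(X=x)
 = 8·1/55 + 11·4/55 + 14·9/55 + 17·16/55 + 20·5/11
 = 8/55 + 4/5 + 126/55 + 272/55 + 100/11
 = 190/11

17.2727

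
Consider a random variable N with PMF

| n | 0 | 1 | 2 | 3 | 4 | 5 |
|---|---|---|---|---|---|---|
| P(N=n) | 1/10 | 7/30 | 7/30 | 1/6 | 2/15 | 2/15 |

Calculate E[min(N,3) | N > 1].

2.65

P(N > 1) = 7/30 + 1/6 + 2/15 + 2/15 = 2/3.
E[min(N,3) | N > 1] = [2·7/30 + 3·1/6 + 3·2/15 + 3·2/15] / (2/3)
 = 53/30 / (2/3)
 = 53/20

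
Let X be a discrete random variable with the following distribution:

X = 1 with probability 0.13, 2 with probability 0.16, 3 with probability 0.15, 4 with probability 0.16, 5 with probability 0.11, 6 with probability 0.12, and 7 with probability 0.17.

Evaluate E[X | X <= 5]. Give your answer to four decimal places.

P(X <= 5) = 0.13 + 0.16 + 0.15 + 0.16 + 0.11 = 0.71.
E[X | X <= 5] = [1·0.13 + 2·0.16 + 3·0.15 + 4·0.16 + 5·0.11] / 0.71
 = 2.09 / 0.71
 = 209/71

2.9437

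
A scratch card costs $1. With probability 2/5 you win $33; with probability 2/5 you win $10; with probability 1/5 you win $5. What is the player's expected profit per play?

17.2

E[payout] = 33·2/5 + 10·2/5 + 5·1/5
 = 66/5 + 4 + 1
 = 91/5
Net = 91/5 - 1 = 86/5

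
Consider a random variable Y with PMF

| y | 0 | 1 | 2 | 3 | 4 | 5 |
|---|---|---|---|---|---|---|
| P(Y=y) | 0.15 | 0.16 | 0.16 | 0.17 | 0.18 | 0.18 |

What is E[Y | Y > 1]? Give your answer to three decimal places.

P(Y > 1) = 0.16 + 0.17 + 0.18 + 0.18 = 0.69.
E[Y | Y > 1] = [2·0.16 + 3·0.17 + 4·0.18 + 5·0.18] / 0.69
 = 2.45 / 0.69
 = 245/69

3.551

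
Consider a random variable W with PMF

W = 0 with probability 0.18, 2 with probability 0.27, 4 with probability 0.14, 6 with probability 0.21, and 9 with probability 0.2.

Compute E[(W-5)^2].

10.48

E[(W-5)^2] = Σ (w-5)^2·P(W=w)
 = 25·0.18 + 9·0.27 + 1·0.14 + 1·0.21 + 16·0.2
 = 4.5 + 2.43 + 0.14 + 0.21 + 3.2
 = 10.48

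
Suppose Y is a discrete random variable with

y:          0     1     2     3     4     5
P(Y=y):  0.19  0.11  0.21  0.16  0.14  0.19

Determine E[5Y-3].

9.6

E[5Y-3] = Σ (5y-3)·P(Y=y)
 = (-3)·0.19 + 2·0.11 + 7·0.21 + 12·0.16 + 17·0.14 + 22·0.19
 = (-0.57) + 0.22 + 1.47 + 1.92 + 2.38 + 4.18
 = 9.6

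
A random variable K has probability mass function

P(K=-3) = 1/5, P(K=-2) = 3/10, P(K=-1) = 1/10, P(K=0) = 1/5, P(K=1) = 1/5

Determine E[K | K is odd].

-1

P(K is odd) = 1/5 + 1/10 + 1/5 = 1/2.
E[K | K is odd] = [(-3)·1/5 + (-1)·1/10 + 1·1/5] / (1/2)
 = -1/2 / (1/2)
 = -1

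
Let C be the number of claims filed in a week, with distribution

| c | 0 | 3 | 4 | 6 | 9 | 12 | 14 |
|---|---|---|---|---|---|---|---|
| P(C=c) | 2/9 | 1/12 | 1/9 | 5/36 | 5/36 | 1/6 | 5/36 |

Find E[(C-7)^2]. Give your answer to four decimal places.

24.8889

E[(C-7)^2] = Σ (c-7)^2·P(C=c)
 = 49·2/9 + 16·1/12 + 9·1/9 + 1·5/36 + 4·5/36 + 25·1/6 + 49·5/36
 = 98/9 + 4/3 + 1 + 5/36 + 5/9 + 25/6 + 245/36
 = 224/9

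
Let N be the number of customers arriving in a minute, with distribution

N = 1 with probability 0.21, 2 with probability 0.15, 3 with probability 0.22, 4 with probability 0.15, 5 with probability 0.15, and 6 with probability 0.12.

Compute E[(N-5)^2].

5.86

E[(N-5)^2] = Σ (n-5)^2·P(N=n)
 = 16·0.21 + 9·0.15 + 4·0.22 + 1·0.15 + 0·0.15 + 1·0.12
 = 3.36 + 1.35 + 0.88 + 0.15 + 0 + 0.12
 = 5.86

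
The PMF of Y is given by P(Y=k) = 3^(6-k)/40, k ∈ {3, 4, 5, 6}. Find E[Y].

E[Y] = Σ y·P(Y=y)
 = 3·27/40 + 4·9/40 + 5·3/40 + 6·1/40
 = 81/40 + 9/10 + 3/8 + 3/20
 = 69/20

3.45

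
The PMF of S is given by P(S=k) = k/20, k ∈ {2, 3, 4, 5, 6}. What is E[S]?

4.5

E[S] = Σ s·P(S=s)
 = 2·1/10 + 3·3/20 + 4·1/5 + 5·1/4 + 6·3/10
 = 1/5 + 9/20 + 4/5 + 5/4 + 9/5
 = 9/2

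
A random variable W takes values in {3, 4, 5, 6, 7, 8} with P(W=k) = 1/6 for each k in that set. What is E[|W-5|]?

1.5

E[|W-5|] = Σ |w-5|·P(W=w)
 = 2·1/6 + 1·1/6 + 0·1/6 + 1·1/6 + 2·1/6 + 3·1/6
 = 1/3 + 1/6 + 0 + 1/6 + 1/3 + 1/2
 = 3/2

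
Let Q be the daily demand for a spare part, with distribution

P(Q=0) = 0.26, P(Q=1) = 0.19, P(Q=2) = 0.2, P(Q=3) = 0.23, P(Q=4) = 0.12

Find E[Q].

E[Q] = Σ q·P(Q=q)
 = 0·0.26 + 1·0.19 + 2·0.2 + 3·0.23 + 4·0.12
 = 0 + 0.19 + 0.4 + 0.69 + 0.48
 = 1.76

1.76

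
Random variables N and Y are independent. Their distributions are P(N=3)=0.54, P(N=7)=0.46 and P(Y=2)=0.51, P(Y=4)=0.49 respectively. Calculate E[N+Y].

E[N+Y] = Σ_n Σ_y (n+y) · P(N=n)P(Y=y)
 = 5·0.2754 + 7·0.2646 + 9·0.2346 + 11·0.2254
 = 1.377 + 1.8522 + 2.1114 + 2.4794
 = 7.82

7.82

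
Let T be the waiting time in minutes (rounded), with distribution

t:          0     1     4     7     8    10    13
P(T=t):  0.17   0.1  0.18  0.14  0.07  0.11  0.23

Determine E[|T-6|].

E[|T-6|] = Σ |t-6|·P(T=t)
 = 6·0.17 + 5·0.1 + 2·0.18 + 1·0.14 + 2·0.07 + 4·0.11 + 7·0.23
 = 1.02 + 0.5 + 0.36 + 0.14 + 0.14 + 0.44 + 1.61
 = 4.21

4.21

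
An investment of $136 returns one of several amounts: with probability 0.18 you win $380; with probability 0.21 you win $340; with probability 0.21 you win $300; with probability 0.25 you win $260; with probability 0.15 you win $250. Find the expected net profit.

169.3

E[payout] = 380·0.18 + 340·0.21 + 300·0.21 + 260·0.25 + 250·0.15
 = 68.4 + 71.4 + 63 + 65 + 37.5
 = 305.3
Net = 305.3 - 136 = 169.3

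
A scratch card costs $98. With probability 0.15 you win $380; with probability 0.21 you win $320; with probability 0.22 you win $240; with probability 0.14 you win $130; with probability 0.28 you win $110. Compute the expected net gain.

E[payout] = 380·0.15 + 320·0.21 + 240·0.22 + 130·0.14 + 110·0.28
 = 57 + 67.2 + 52.8 + 18.2 + 30.8
 = 226
Net = 226 - 98 = 128

128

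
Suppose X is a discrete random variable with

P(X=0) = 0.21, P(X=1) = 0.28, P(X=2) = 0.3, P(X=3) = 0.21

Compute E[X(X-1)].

E[X(X-1)] = Σ x(x-1)·P(X=x)
 = 0·0.21 + 0·0.28 + 2·0.3 + 6·0.21
 = 0 + 0 + 0.6 + 1.26
 = 1.86

1.86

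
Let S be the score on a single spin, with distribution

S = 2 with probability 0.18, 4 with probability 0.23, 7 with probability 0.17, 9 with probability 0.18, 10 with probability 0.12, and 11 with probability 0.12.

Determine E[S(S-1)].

47.22

E[S(S-1)] = Σ s(s-1)·P(S=s)
 = 2·0.18 + 12·0.23 + 42·0.17 + 72·0.18 + 90·0.12 + 110·0.12
 = 0.36 + 2.76 + 7.14 + 12.96 + 10.8 + 13.2
 = 47.22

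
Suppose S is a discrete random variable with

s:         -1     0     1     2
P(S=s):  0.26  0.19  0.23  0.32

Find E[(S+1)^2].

3.99

E[(S+1)^2] = Σ (s+1)^2·P(S=s)
 = 0·0.26 + 1·0.19 + 4·0.23 + 9·0.32
 = 0 + 0.19 + 0.92 + 2.88
 = 3.99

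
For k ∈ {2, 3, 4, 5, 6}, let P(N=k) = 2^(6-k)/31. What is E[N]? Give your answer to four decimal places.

E[N] = Σ n·P(N=n)
 = 2·16/31 + 3·8/31 + 4·4/31 + 5·2/31 + 6·1/31
 = 32/31 + 24/31 + 16/31 + 10/31 + 6/31
 = 88/31

2.8387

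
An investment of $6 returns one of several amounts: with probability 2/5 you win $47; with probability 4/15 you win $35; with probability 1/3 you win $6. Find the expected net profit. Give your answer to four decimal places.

24.1333

E[payout] = 47·2/5 + 35·4/15 + 6·1/3
 = 94/5 + 28/3 + 2
 = 452/15
Net = 452/15 - 6 = 362/15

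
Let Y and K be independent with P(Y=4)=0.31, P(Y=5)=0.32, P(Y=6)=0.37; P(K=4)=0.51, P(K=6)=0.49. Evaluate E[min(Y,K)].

4.5194

E[min(Y,K)] = Σ_y Σ_k min(y,k) · P(Y=y)P(K=k)
 = 4·0.1581 + 4·0.1519 + 4·0.1632 + 5·0.1568 + 4·0.1887 + 6·0.1813
 = 0.6324 + 0.6076 + 0.6528 + 0.784 + 0.7548 + 1.0878
 = 4.5194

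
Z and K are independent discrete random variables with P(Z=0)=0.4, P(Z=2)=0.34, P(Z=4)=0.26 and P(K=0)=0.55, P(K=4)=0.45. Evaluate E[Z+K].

E[Z+K] = Σ_z Σ_k (z+k) · P(Z=z)P(K=k)
 = 0·0.22 + 4·0.18 + 2·0.187 + 6·0.153 + 4·0.143 + 8·0.117
 = 0 + 0.72 + 0.374 + 0.918 + 0.572 + 0.936
 = 3.52

3.52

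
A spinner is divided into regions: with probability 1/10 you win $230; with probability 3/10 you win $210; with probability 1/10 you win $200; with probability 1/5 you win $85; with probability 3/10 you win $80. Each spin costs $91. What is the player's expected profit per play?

E[payout] = 230·1/10 + 210·3/10 + 200·1/10 + 85·1/5 + 80·3/10
 = 23 + 63 + 20 + 17 + 24
 = 147
Net = 147 - 91 = 56

56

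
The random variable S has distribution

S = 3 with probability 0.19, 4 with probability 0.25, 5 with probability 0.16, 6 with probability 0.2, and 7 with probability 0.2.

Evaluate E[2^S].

E[2^S] = Σ 2^s·P(S=s)
 = 8·0.19 + 16·0.25 + 32·0.16 + 64·0.2 + 128·0.2
 = 1.52 + 4 + 5.12 + 12.8 + 25.6
 = 49.04

49.04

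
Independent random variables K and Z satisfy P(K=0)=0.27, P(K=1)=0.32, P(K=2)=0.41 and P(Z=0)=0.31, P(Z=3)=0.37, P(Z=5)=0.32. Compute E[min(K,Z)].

E[min(K,Z)] = Σ_k Σ_z min(k,z) · P(K=k)P(Z=z)
 = 0·0.0837 + 0·0.0999 + 0·0.0864 + 0·0.0992 + 1·0.1184 + 1·0.1024 + 0·0.1271 + 2·0.1517 + 2·0.1312
 = 0 + 0 + 0 + 0 + 0.1184 + 0.1024 + 0 + 0.3034 + 0.2624
 = 0.7866

0.7866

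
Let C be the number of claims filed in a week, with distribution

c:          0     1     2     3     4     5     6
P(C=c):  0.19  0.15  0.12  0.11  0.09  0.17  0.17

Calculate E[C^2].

13.43

E[C^2] = Σ c^2·P(C=c)
 = 0·0.19 + 1·0.15 + 4·0.12 + 9·0.11 + 16·0.09 + 25·0.17 + 36·0.17
 = 0 + 0.15 + 0.48 + 0.99 + 1.44 + 4.25 + 6.12
 = 13.43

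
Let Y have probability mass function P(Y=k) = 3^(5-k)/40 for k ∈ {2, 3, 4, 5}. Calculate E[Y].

2.45

E[Y] = Σ y·P(Y=y)
 = 2·27/40 + 3·9/40 + 4·3/40 + 5·1/40
 = 27/20 + 27/40 + 3/10 + 1/8
 = 49/20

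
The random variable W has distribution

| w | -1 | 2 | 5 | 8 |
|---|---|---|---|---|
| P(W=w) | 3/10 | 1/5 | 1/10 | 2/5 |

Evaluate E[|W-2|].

3.6

E[|W-2|] = Σ |w-2|·P(W=w)
 = 3·3/10 + 0·1/5 + 3·1/10 + 6·2/5
 = 9/10 + 0 + 3/10 + 12/5
 = 18/5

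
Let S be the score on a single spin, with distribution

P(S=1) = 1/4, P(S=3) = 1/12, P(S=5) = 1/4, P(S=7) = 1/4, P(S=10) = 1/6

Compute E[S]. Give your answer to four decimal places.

5.1667

E[S] = Σ s·P(S=s)
 = 1·1/4 + 3·1/12 + 5·1/4 + 7·1/4 + 10·1/6
 = 1/4 + 1/4 + 5/4 + 7/4 + 5/3
 = 31/6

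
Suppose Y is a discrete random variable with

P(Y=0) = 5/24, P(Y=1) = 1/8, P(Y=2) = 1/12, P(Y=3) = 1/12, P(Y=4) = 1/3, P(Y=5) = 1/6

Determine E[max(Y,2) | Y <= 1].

P(Y <= 1) = 5/24 + 1/8 = 1/3.
E[max(Y,2) | Y <= 1] = [2·5/24 + 2·1/8] / (1/3)
 = 2/3 / (1/3)
 = 2

2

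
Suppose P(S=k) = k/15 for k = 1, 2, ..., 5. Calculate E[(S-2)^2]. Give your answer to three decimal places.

4.333

E[(S-2)^2] = Σ (s-2)^2·P(S=s)
 = 1·1/15 + 0·2/15 + 1·1/5 + 4·4/15 + 9·1/3
 = 1/15 + 0 + 1/5 + 16/15 + 3
 = 13/3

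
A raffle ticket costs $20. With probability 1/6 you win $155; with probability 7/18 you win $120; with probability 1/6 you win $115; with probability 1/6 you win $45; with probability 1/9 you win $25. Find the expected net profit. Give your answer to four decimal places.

E[payout] = 155·1/6 + 120·7/18 + 115·1/6 + 45·1/6 + 25·1/9
 = 155/6 + 140/3 + 115/6 + 15/2 + 25/9
 = 1835/18
Net = 1835/18 - 20 = 1475/18

81.9444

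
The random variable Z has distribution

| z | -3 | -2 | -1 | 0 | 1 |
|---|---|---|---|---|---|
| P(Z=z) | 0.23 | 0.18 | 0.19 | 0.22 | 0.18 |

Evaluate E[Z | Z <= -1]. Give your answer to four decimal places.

P(Z <= -1) = 0.23 + 0.18 + 0.19 = 0.6.
E[Z | Z <= -1] = [(-3)·0.23 + (-2)·0.18 + (-1)·0.19] / 0.6
 = -1.24 / 0.6
 = -31/15

-2.0667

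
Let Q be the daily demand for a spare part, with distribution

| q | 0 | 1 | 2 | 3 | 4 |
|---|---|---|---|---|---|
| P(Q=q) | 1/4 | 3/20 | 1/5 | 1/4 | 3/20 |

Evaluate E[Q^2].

E[Q^2] = Σ q^2·P(Q=q)
 = 0·1/4 + 1·3/20 + 4·1/5 + 9·1/4 + 16·3/20
 = 0 + 3/20 + 4/5 + 9/4 + 12/5
 = 28/5

5.6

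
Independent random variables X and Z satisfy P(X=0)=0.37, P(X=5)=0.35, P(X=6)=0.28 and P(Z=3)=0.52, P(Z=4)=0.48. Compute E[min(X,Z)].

2.1924

E[min(X,Z)] = Σ_x Σ_z min(x,z) · P(X=x)P(Z=z)
 = 0·0.1924 + 0·0.1776 + 3·0.182 + 4·0.168 + 3·0.1456 + 4·0.1344
 = 0 + 0 + 0.546 + 0.672 + 0.4368 + 0.5376
 = 2.1924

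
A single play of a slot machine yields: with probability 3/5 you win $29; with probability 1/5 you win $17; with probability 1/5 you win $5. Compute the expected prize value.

E[payout] = 29·3/5 + 17·1/5 + 5·1/5
 = 87/5 + 17/5 + 1
 = 109/5

21.8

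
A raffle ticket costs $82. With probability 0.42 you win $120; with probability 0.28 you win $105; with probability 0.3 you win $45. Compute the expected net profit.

11.3

E[payout] = 120·0.42 + 105·0.28 + 45·0.3
 = 50.4 + 29.4 + 13.5
 = 93.3
Net = 93.3 - 82 = 11.3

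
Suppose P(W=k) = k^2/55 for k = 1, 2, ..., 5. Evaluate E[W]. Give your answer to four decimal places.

4.0909

E[W] = Σ w·P(W=w)
 = 1·1/55 + 2·4/55 + 3·9/55 + 4·16/55 + 5·5/11
 = 1/55 + 8/55 + 27/55 + 64/55 + 25/11
 = 45/11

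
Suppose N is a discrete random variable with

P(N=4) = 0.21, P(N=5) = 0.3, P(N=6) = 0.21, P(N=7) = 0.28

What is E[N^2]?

32.14

E[N^2] = Σ n^2·P(N=n)
 = 16·0.21 + 25·0.3 + 36·0.21 + 49·0.28
 = 3.36 + 7.5 + 7.56 + 13.72
 = 32.14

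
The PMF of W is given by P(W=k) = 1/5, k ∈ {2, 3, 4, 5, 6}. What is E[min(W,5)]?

3.8

E[min(W,5)] = Σ min(w,5)·P(W=w)
 = 2·1/5 + 3·1/5 + 4·1/5 + 5·1/5 + 5·1/5
 = 2/5 + 3/5 + 4/5 + 1 + 1
 = 19/5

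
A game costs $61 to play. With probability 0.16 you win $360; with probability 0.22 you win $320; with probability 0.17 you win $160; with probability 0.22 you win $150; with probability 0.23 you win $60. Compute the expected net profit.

141

E[payout] = 360·0.16 + 320·0.22 + 160·0.17 + 150·0.22 + 60·0.23
 = 57.6 + 70.4 + 27.2 + 33 + 13.8
 = 202
Net = 202 - 61 = 141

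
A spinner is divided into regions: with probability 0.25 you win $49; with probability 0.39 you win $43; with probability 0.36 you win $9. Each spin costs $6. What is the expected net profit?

E[payout] = 49·0.25 + 43·0.39 + 9·0.36
 = 12.25 + 16.77 + 3.24
 = 32.26
Net = 32.26 - 6 = 26.26

26.26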